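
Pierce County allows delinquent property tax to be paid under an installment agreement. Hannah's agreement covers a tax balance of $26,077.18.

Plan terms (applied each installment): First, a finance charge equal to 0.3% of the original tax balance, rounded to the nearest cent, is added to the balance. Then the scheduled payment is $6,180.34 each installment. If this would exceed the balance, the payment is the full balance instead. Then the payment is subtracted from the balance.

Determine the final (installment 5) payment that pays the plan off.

$1,746.97

Installment 1: opening $26,077.18; interest $78.23 → $26,155.41; payment $6,180.34; balance $19,975.07
Installment 2: opening $19,975.07; interest $78.23 → $20,053.30; payment $6,180.34; balance $13,872.96
Installment 3: opening $13,872.96; interest $78.23 → $13,951.19; payment $6,180.34; balance $7,770.85
Installment 4: opening $7,770.85; interest $78.23 → $7,849.08; payment $6,180.34; balance $1,668.74
Installment 5: opening $1,668.74; interest $78.23 → $1,746.97; payment $1,746.97; balance $0.00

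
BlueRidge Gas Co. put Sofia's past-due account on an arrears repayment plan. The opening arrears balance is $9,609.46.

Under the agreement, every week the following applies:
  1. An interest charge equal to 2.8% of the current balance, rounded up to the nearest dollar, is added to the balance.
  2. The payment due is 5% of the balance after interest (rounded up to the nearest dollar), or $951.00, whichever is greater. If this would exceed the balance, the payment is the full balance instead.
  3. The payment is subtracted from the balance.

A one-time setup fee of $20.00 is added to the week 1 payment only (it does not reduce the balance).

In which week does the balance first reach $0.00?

13

Week 1: $9,609.46 +$270.00 interest = $9,879.46; pay $951.00 (+ $20.00 fee) → $8,928.46
Week 2: $8,928.46 +$250.00 interest = $9,178.46; pay $951.00 → $8,227.46
Week 3: $8,227.46 +$231.00 interest = $8,458.46; pay $951.00 → $7,507.46
Week 4: $7,507.46 +$211.00 interest = $7,718.46; pay $951.00 → $6,767.46
Week 5: $6,767.46 +$190.00 interest = $6,957.46; pay $951.00 → $6,006.46
Week 6: $6,006.46 +$169.00 interest = $6,175.46; pay $951.00 → $5,224.46
Week 7: $5,224.46 +$147.00 interest = $5,371.46; pay $951.00 → $4,420.46
Week 8: $4,420.46 +$124.00 interest = $4,544.46; pay $951.00 → $3,593.46
Week 9: $3,593.46 +$101.00 interest = $3,694.46; pay $951.00 → $2,743.46
Week 10: $2,743.46 +$77.00 interest = $2,820.46; pay $951.00 → $1,869.46
Week 11: $1,869.46 +$53.00 interest = $1,922.46; pay $951.00 → $971.46
Week 12: $971.46 +$28.00 interest = $999.46; pay $951.00 → $48.46
Week 13: $48.46 +$2.00 interest = $50.46; pay $50.46 → $0.00
Balance reaches $0.00 in week 13.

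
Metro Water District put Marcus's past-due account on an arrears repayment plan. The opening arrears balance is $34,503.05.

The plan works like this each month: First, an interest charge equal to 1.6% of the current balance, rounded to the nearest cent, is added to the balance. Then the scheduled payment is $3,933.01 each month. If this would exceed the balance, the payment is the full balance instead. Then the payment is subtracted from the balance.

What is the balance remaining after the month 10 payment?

$0.00

# | Opening | Interest | Payment | End bal
1 | $34,503.05 | $552.05 | $3,933.01 | $31,122.09
2 | $31,122.09 | $497.95 | $3,933.01 | $27,687.03
3 | $27,687.03 | $442.99 | $3,933.01 | $24,197.01
4 | $24,197.01 | $387.15 | $3,933.01 | $20,651.15
5 | $20,651.15 | $330.42 | $3,933.01 | $17,048.56
6 | $17,048.56 | $272.78 | $3,933.01 | $13,388.33
7 | $13,388.33 | $214.21 | $3,933.01 | $9,669.53
8 | $9,669.53 | $154.71 | $3,933.01 | $5,891.23
9 | $5,891.23 | $94.26 | $3,933.01 | $2,052.48
10 | $2,052.48 | $32.84 | $2,085.32 | $0.00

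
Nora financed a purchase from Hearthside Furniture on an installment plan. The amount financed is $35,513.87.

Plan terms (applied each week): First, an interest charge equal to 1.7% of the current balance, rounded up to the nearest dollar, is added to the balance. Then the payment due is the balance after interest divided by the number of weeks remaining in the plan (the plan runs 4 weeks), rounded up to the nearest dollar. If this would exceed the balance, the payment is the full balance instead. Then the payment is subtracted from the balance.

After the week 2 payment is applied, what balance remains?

Week 1: opening $35,513.87; interest $604.00 → $36,117.87; payment $9,030.00; balance $27,087.87
Week 2: opening $27,087.87; interest $461.00 → $27,548.87; payment $9,183.00; balance $18,365.87

$18,365.87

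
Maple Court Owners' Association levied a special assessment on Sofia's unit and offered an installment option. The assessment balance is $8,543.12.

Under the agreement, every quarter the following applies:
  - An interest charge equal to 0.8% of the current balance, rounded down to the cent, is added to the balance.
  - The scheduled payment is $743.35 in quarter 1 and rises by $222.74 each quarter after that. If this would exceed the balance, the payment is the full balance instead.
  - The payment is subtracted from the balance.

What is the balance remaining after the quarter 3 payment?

$5,831.84

Quarter 1: opening $8,543.12; interest $68.34 → $8,611.46; payment $743.35; balance $7,868.11
Quarter 2: opening $7,868.11; interest $62.94 → $7,931.05; payment $966.09; balance $6,964.96
Quarter 3: opening $6,964.96; interest $55.71 → $7,020.67; payment $1,188.83; balance $5,831.84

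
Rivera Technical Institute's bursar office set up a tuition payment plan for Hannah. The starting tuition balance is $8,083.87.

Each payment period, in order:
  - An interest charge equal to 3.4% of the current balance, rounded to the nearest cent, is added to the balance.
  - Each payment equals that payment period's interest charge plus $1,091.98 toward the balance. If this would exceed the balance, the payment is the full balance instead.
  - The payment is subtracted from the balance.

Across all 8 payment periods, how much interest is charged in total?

$1,159.24

Payment period 1: opening $8,083.87; interest $274.85 → $8,358.72; payment $1,366.83; balance $6,991.89
Payment period 2: opening $6,991.89; interest $237.72 → $7,229.61; payment $1,329.70; balance $5,899.91
Payment period 3: opening $5,899.91; interest $200.60 → $6,100.51; payment $1,292.58; balance $4,807.93
Payment period 4: opening $4,807.93; interest $163.47 → $4,971.40; payment $1,255.45; balance $3,715.95
Payment period 5: opening $3,715.95; interest $126.34 → $3,842.29; payment $1,218.32; balance $2,623.97
Payment period 6: opening $2,623.97; interest $89.21 → $2,713.18; payment $1,181.19; balance $1,531.99
Payment period 7: opening $1,531.99; interest $52.09 → $1,584.08; payment $1,144.07; balance $440.01
Payment period 8: opening $440.01; interest $14.96 → $454.97; payment $454.97; balance $0.00
Total interest: $274.85 + $237.72 + $200.60 + $163.47 + $126.34 + $89.21 + $52.09 + $14.96 = $1,159.24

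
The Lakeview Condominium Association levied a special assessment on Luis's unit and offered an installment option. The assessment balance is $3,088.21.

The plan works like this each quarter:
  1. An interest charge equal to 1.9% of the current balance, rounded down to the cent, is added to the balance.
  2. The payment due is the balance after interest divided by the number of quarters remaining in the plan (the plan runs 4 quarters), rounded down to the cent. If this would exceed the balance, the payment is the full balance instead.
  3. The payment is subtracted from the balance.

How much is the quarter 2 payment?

Quarter 1: $3,088.21 +$58.67 interest = $3,146.88; pay $786.72 → $2,360.16
Quarter 2: $2,360.16 +$44.84 interest = $2,405.00; pay $801.66 → $1,603.34

$801.66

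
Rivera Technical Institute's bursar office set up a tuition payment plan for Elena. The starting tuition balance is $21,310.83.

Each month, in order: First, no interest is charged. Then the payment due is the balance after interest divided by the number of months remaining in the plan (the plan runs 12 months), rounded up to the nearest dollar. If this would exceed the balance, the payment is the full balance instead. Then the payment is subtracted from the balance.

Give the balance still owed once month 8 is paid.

Month 1: opening $21,310.83; payment $1,776.00; balance $19,534.83
Month 2: opening $19,534.83; payment $1,776.00; balance $17,758.83
Month 3: opening $17,758.83; payment $1,776.00; balance $15,982.83
Month 4: opening $15,982.83; payment $1,776.00; balance $14,206.83
Month 5: opening $14,206.83; payment $1,776.00; balance $12,430.83
Month 6: opening $12,430.83; payment $1,776.00; balance $10,654.83
Month 7: opening $10,654.83; payment $1,776.00; balance $8,878.83
Month 8: opening $8,878.83; payment $1,776.00; balance $7,102.83

$7,102.83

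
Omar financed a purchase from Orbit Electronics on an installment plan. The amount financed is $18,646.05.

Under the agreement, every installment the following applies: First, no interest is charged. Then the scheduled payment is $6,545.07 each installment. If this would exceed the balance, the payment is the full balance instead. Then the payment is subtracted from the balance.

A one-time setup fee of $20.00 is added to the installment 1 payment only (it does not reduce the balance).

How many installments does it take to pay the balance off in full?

3

Installment 1: $18,646.05 − $6,545.07 (+ $20.00 fee) → $12,100.98
Installment 2: $12,100.98 − $6,545.07 → $5,555.91
Installment 3: $5,555.91 − $5,555.91 → $0.00
Balance reaches $0.00 in installment 3.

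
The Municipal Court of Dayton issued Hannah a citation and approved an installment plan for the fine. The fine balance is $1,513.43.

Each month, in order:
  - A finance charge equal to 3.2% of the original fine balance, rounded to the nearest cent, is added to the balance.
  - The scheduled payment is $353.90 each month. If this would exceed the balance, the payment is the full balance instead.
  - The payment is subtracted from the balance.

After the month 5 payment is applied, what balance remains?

Month 1: $1,513.43 +$48.43 interest = $1,561.86; pay $353.90 → $1,207.96
Month 2: $1,207.96 +$48.43 interest = $1,256.39; pay $353.90 → $902.49
Month 3: $902.49 +$48.43 interest = $950.92; pay $353.90 → $597.02
Month 4: $597.02 +$48.43 interest = $645.45; pay $353.90 → $291.55
Month 5: $291.55 +$48.43 interest = $339.98; pay $339.98 → $0.00

$0.00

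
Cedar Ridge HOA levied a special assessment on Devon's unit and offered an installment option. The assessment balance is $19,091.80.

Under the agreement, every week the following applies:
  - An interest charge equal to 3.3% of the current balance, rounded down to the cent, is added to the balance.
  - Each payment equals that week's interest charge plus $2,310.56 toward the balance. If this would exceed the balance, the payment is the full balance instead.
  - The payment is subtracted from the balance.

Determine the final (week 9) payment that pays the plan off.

# | Opening | Interest | Payment | End bal
1 | $19,091.80 | $630.02 | $2,940.58 | $16,781.24
2 | $16,781.24 | $553.78 | $2,864.34 | $14,470.68
3 | $14,470.68 | $477.53 | $2,788.09 | $12,160.12
4 | $12,160.12 | $401.28 | $2,711.84 | $9,849.56
5 | $9,849.56 | $325.03 | $2,635.59 | $7,539.00
6 | $7,539.00 | $248.78 | $2,559.34 | $5,228.44
7 | $5,228.44 | $172.53 | $2,483.09 | $2,917.88
8 | $2,917.88 | $96.29 | $2,406.85 | $607.32
9 | $607.32 | $20.04 | $627.36 | $0.00

$627.36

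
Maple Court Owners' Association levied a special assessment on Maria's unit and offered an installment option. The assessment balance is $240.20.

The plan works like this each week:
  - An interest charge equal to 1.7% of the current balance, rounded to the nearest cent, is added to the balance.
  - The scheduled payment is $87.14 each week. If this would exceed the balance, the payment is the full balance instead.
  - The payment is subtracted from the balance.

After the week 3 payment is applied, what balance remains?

$0.00

# | Opening | Interest | Payment | End bal
1 | $240.20 | $4.08 | $87.14 | $157.14
2 | $157.14 | $2.67 | $87.14 | $72.67
3 | $72.67 | $1.24 | $73.91 | $0.00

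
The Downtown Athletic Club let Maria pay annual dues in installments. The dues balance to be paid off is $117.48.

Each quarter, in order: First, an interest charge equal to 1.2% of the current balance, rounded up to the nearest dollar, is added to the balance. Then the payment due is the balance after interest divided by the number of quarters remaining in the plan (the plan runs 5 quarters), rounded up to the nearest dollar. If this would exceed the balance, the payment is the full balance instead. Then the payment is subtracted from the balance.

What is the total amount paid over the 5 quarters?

Quarter 1: $117.48 +$2.00 interest = $119.48; pay $24.00 → $95.48
Quarter 2: $95.48 +$2.00 interest = $97.48; pay $25.00 → $72.48
Quarter 3: $72.48 +$1.00 interest = $73.48; pay $25.00 → $48.48
Quarter 4: $48.48 +$1.00 interest = $49.48; pay $25.00 → $24.48
Quarter 5: $24.48 +$1.00 interest = $25.48; pay $25.48 → $0.00
Total paid: $124.48

$124.48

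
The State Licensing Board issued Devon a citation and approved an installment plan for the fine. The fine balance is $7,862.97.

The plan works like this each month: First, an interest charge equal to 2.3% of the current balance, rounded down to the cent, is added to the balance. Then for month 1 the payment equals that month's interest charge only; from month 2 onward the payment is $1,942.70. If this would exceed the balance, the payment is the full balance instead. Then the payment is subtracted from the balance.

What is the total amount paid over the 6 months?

Month 1: opening $7,862.97; interest $180.84 → $8,043.81; payment $180.84; balance $7,862.97
Month 2: opening $7,862.97; interest $180.84 → $8,043.81; payment $1,942.70; balance $6,101.11
Month 3: opening $6,101.11; interest $140.32 → $6,241.43; payment $1,942.70; balance $4,298.73
Month 4: opening $4,298.73; interest $98.87 → $4,397.60; payment $1,942.70; balance $2,454.90
Month 5: opening $2,454.90; interest $56.46 → $2,511.36; payment $1,942.70; balance $568.66
Month 6: opening $568.66; interest $13.07 → $581.73; payment $581.73; balance $0.00
Total paid: $8,533.37

$8,533.37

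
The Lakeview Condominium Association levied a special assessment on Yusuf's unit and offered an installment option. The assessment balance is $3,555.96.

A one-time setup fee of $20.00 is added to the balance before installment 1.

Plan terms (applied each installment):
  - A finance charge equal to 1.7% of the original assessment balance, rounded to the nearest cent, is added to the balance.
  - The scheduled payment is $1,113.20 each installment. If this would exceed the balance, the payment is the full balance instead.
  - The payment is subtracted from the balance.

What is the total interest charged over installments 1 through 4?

Installment 1: $3,575.96 +$60.45 interest = $3,636.41; pay $1,113.20 → $2,523.21
Installment 2: $2,523.21 +$60.45 interest = $2,583.66; pay $1,113.20 → $1,470.46
Installment 3: $1,470.46 +$60.45 interest = $1,530.91; pay $1,113.20 → $417.71
Installment 4: $417.71 +$60.45 interest = $478.16; pay $478.16 → $0.00
Total interest: $60.45 + $60.45 + $60.45 + $60.45 = $241.80

$241.80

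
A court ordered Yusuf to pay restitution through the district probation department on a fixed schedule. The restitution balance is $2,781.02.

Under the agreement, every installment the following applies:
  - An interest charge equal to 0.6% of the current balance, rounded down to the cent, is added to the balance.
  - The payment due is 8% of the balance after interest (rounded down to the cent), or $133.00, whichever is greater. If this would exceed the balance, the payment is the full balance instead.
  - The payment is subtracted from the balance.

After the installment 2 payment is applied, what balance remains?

$2,382.19

Installment 1: opening $2,781.02; interest $16.68 → $2,797.70; payment $223.81; balance $2,573.89
Installment 2: opening $2,573.89; interest $15.44 → $2,589.33; payment $207.14; balance $2,382.19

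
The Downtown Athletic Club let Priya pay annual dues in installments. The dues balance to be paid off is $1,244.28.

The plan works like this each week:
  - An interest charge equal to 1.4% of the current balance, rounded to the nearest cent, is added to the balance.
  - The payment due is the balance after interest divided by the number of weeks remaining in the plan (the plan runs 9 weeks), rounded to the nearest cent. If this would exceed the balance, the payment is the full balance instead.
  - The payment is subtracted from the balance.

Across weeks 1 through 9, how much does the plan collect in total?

Week 1: $1,244.28 +$17.42 interest = $1,261.70; pay $140.19 → $1,121.51
Week 2: $1,121.51 +$15.70 interest = $1,137.21; pay $142.15 → $995.06
Week 3: $995.06 +$13.93 interest = $1,008.99; pay $144.14 → $864.85
Week 4: $864.85 +$12.11 interest = $876.96; pay $146.16 → $730.80
Week 5: $730.80 +$10.23 interest = $741.03; pay $148.21 → $592.82
Week 6: $592.82 +$8.30 interest = $601.12; pay $150.28 → $450.84
Week 7: $450.84 +$6.31 interest = $457.15; pay $152.38 → $304.77
Week 8: $304.77 +$4.27 interest = $309.04; pay $154.52 → $154.52
Week 9: $154.52 +$2.16 interest = $156.68; pay $156.68 → $0.00
Total paid: $1,334.71

$1,334.71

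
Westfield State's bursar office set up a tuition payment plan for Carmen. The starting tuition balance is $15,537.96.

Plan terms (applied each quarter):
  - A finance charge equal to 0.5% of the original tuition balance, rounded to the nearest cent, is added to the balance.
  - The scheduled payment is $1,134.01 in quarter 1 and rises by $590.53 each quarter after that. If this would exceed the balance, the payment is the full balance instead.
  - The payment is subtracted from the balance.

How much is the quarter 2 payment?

$1,724.54

# | Opening | Interest | Payment | End bal
1 | $15,537.96 | $77.69 | $1,134.01 | $14,481.64
2 | $14,481.64 | $77.69 | $1,724.54 | $12,834.79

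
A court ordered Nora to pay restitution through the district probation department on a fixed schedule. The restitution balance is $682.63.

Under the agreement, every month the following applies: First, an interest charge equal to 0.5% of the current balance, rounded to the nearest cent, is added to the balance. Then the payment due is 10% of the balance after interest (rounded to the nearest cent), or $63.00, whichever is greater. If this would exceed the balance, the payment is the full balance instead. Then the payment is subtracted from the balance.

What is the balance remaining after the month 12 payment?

$0.00

# | Opening | Interest | Payment | End bal
1 | $682.63 | $3.41 | $68.60 | $617.44
2 | $617.44 | $3.09 | $63.00 | $557.53
3 | $557.53 | $2.79 | $63.00 | $497.32
4 | $497.32 | $2.49 | $63.00 | $436.81
5 | $436.81 | $2.18 | $63.00 | $375.99
6 | $375.99 | $1.88 | $63.00 | $314.87
7 | $314.87 | $1.57 | $63.00 | $253.44
8 | $253.44 | $1.27 | $63.00 | $191.71
9 | $191.71 | $0.96 | $63.00 | $129.67
10 | $129.67 | $0.65 | $63.00 | $67.32
11 | $67.32 | $0.34 | $63.00 | $4.66
12 | $4.66 | $0.02 | $4.68 | $0.00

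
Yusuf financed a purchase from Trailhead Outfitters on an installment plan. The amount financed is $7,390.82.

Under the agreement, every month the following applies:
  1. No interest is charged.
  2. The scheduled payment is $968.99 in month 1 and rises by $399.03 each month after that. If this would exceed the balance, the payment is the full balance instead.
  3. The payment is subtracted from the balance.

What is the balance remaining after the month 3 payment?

# | Opening | Payment | End bal
1 | $7,390.82 | $968.99 | $6,421.83
2 | $6,421.83 | $1,368.02 | $5,053.81
3 | $5,053.81 | $1,767.05 | $3,286.76

$3,286.76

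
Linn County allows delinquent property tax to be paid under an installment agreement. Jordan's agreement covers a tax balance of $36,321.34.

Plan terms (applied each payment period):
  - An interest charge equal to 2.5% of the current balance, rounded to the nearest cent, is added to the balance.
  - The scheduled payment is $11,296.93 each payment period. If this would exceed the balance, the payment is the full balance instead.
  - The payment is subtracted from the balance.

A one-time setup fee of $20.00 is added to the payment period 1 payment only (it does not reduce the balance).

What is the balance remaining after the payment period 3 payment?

# | Opening | Interest | Payment | Fee | End bal
1 | $36,321.34 | $908.03 | $11,296.93 | $20.00 | $25,932.44
2 | $25,932.44 | $648.31 | $11,296.93 | — | $15,283.82
3 | $15,283.82 | $382.10 | $11,296.93 | — | $4,368.99

$4,368.99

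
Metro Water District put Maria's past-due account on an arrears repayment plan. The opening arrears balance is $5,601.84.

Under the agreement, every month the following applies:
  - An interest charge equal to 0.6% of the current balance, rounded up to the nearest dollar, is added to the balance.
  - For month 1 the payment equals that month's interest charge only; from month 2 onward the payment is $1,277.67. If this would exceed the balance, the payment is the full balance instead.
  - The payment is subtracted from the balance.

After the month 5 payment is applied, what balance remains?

Month 1: $5,601.84 +$34.00 interest = $5,635.84; pay $34.00 → $5,601.84
Month 2: $5,601.84 +$34.00 interest = $5,635.84; pay $1,277.67 → $4,358.17
Month 3: $4,358.17 +$27.00 interest = $4,385.17; pay $1,277.67 → $3,107.50
Month 4: $3,107.50 +$19.00 interest = $3,126.50; pay $1,277.67 → $1,848.83
Month 5: $1,848.83 +$12.00 interest = $1,860.83; pay $1,277.67 → $583.16

$583.16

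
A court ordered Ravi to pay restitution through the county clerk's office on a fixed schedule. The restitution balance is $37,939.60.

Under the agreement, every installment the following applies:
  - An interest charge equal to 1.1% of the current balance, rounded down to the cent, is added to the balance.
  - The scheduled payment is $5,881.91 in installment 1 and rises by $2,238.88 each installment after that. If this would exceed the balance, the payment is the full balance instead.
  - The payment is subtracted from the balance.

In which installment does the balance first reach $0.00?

5

Installment 1: opening $37,939.60; interest $417.33 → $38,356.93; payment $5,881.91; balance $32,475.02
Installment 2: opening $32,475.02; interest $357.22 → $32,832.24; payment $8,120.79; balance $24,711.45
Installment 3: opening $24,711.45; interest $271.82 → $24,983.27; payment $10,359.67; balance $14,623.60
Installment 4: opening $14,623.60; interest $160.85 → $14,784.45; payment $12,598.55; balance $2,185.90
Installment 5: opening $2,185.90; interest $24.04 → $2,209.94; payment $2,209.94; balance $0.00
Balance reaches $0.00 in installment 5.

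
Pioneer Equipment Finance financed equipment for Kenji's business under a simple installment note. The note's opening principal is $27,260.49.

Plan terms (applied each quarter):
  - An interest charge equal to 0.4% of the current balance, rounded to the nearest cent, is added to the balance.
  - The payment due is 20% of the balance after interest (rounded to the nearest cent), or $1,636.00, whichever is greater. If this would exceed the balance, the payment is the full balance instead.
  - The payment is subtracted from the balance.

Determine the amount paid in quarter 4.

Quarter 1: opening $27,260.49; interest $109.04 → $27,369.53; payment $5,473.91; balance $21,895.62
Quarter 2: opening $21,895.62; interest $87.58 → $21,983.20; payment $4,396.64; balance $17,586.56
Quarter 3: opening $17,586.56; interest $70.35 → $17,656.91; payment $3,531.38; balance $14,125.53
Quarter 4: opening $14,125.53; interest $56.50 → $14,182.03; payment $2,836.41; balance $11,345.62

$2,836.41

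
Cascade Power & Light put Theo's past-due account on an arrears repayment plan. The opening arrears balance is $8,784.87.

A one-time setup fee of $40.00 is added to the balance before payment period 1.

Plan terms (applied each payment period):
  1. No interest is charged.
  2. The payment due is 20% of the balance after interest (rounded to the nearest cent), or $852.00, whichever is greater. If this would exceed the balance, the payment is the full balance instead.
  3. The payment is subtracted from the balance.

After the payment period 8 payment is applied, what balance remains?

$206.67

Payment period 1: opening $8,824.87; payment $1,764.97; balance $7,059.90
Payment period 2: opening $7,059.90; payment $1,411.98; balance $5,647.92
Payment period 3: opening $5,647.92; payment $1,129.58; balance $4,518.34
Payment period 4: opening $4,518.34; payment $903.67; balance $3,614.67
Payment period 5: opening $3,614.67; payment $852.00; balance $2,762.67
Payment period 6: opening $2,762.67; payment $852.00; balance $1,910.67
Payment period 7: opening $1,910.67; payment $852.00; balance $1,058.67
Payment period 8: opening $1,058.67; payment $852.00; balance $206.67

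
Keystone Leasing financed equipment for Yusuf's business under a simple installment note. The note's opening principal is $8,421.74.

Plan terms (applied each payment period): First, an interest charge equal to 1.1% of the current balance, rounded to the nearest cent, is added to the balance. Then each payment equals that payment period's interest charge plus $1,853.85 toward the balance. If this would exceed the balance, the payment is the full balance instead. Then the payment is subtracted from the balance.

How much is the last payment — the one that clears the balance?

Payment period 1: opening $8,421.74; interest $92.64 → $8,514.38; payment $1,946.49; balance $6,567.89
Payment period 2: opening $6,567.89; interest $72.25 → $6,640.14; payment $1,926.10; balance $4,714.04
Payment period 3: opening $4,714.04; interest $51.85 → $4,765.89; payment $1,905.70; balance $2,860.19
Payment period 4: opening $2,860.19; interest $31.46 → $2,891.65; payment $1,885.31; balance $1,006.34
Payment period 5: opening $1,006.34; interest $11.07 → $1,017.41; payment $1,017.41; balance $0.00

$1,017.41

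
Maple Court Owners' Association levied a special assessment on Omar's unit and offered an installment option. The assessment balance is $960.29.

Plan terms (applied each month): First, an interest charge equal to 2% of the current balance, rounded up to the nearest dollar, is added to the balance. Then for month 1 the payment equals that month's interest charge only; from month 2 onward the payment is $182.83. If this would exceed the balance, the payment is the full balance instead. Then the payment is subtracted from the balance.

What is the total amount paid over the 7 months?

Month 1: $960.29 +$20.00 interest = $980.29; pay $20.00 → $960.29
Month 2: $960.29 +$20.00 interest = $980.29; pay $182.83 → $797.46
Month 3: $797.46 +$16.00 interest = $813.46; pay $182.83 → $630.63
Month 4: $630.63 +$13.00 interest = $643.63; pay $182.83 → $460.80
Month 5: $460.80 +$10.00 interest = $470.80; pay $182.83 → $287.97
Month 6: $287.97 +$6.00 interest = $293.97; pay $182.83 → $111.14
Month 7: $111.14 +$3.00 interest = $114.14; pay $114.14 → $0.00
Total paid: $1,048.29

$1,048.29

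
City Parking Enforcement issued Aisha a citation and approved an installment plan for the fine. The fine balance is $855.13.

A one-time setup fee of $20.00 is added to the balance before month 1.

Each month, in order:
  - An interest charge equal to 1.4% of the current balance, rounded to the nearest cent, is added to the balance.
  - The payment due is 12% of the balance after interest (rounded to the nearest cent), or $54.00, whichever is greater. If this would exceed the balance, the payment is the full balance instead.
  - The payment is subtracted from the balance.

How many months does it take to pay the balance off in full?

15

Month 1: opening $875.13; interest $12.25 → $887.38; payment $106.49; balance $780.89
Month 2: opening $780.89; interest $10.93 → $791.82; payment $95.02; balance $696.80
Month 3: opening $696.80; interest $9.76 → $706.56; payment $84.79; balance $621.77
Month 4: opening $621.77; interest $8.70 → $630.47; payment $75.66; balance $554.81
Month 5: opening $554.81; interest $7.77 → $562.58; payment $67.51; balance $495.07
Month 6: opening $495.07; interest $6.93 → $502.00; payment $60.24; balance $441.76
Month 7: opening $441.76; interest $6.18 → $447.94; payment $54.00; balance $393.94
Month 8: opening $393.94; interest $5.52 → $399.46; payment $54.00; balance $345.46
Month 9: opening $345.46; interest $4.84 → $350.30; payment $54.00; balance $296.30
Month 10: opening $296.30; interest $4.15 → $300.45; payment $54.00; balance $246.45
Month 11: opening $246.45; interest $3.45 → $249.90; payment $54.00; balance $195.90
Month 12: opening $195.90; interest $2.74 → $198.64; payment $54.00; balance $144.64
Month 13: opening $144.64; interest $2.02 → $146.66; payment $54.00; balance $92.66
Month 14: opening $92.66; interest $1.30 → $93.96; payment $54.00; balance $39.96
Month 15: opening $39.96; interest $0.56 → $40.52; payment $40.52; balance $0.00
Balance reaches $0.00 in month 15.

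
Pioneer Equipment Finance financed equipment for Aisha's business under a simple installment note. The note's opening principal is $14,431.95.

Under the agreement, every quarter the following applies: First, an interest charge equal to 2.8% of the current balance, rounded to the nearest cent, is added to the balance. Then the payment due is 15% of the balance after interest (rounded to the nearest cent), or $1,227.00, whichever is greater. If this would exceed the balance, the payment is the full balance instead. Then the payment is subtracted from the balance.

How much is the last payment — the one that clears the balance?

$801.33

Quarter 1: opening $14,431.95; interest $404.09 → $14,836.04; payment $2,225.41; balance $12,610.63
Quarter 2: opening $12,610.63; interest $353.10 → $12,963.73; payment $1,944.56; balance $11,019.17
Quarter 3: opening $11,019.17; interest $308.54 → $11,327.71; payment $1,699.16; balance $9,628.55
Quarter 4: opening $9,628.55; interest $269.60 → $9,898.15; payment $1,484.72; balance $8,413.43
Quarter 5: opening $8,413.43; interest $235.58 → $8,649.01; payment $1,297.35; balance $7,351.66
Quarter 6: opening $7,351.66; interest $205.85 → $7,557.51; payment $1,227.00; balance $6,330.51
Quarter 7: opening $6,330.51; interest $177.25 → $6,507.76; payment $1,227.00; balance $5,280.76
Quarter 8: opening $5,280.76; interest $147.86 → $5,428.62; payment $1,227.00; balance $4,201.62
Quarter 9: opening $4,201.62; interest $117.65 → $4,319.27; payment $1,227.00; balance $3,092.27
Quarter 10: opening $3,092.27; interest $86.58 → $3,178.85; payment $1,227.00; balance $1,951.85
Quarter 11: opening $1,951.85; interest $54.65 → $2,006.50; payment $1,227.00; balance $779.50
Quarter 12: opening $779.50; interest $21.83 → $801.33; payment $801.33; balance $0.00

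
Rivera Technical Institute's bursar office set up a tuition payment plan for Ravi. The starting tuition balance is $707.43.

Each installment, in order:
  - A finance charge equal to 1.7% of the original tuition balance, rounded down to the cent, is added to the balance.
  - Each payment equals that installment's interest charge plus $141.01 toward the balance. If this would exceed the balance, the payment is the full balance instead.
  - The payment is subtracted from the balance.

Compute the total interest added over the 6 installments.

$72.12

Installment 1: opening $707.43; interest $12.02 → $719.45; payment $153.03; balance $566.42
Installment 2: opening $566.42; interest $12.02 → $578.44; payment $153.03; balance $425.41
Installment 3: opening $425.41; interest $12.02 → $437.43; payment $153.03; balance $284.40
Installment 4: opening $284.40; interest $12.02 → $296.42; payment $153.03; balance $143.39
Installment 5: opening $143.39; interest $12.02 → $155.41; payment $153.03; balance $2.38
Installment 6: opening $2.38; interest $12.02 → $14.40; payment $14.40; balance $0.00
Total interest: $12.02 + $12.02 + $12.02 + $12.02 + $12.02 + $12.02 = $72.12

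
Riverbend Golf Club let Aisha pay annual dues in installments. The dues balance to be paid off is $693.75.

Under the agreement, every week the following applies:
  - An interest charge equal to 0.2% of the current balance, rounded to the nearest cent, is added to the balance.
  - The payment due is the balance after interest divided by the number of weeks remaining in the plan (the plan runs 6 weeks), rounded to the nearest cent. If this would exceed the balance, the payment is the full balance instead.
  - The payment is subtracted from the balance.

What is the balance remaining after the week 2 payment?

Week 1: $693.75 +$1.39 interest = $695.14; pay $115.86 → $579.28
Week 2: $579.28 +$1.16 interest = $580.44; pay $116.09 → $464.35

$464.35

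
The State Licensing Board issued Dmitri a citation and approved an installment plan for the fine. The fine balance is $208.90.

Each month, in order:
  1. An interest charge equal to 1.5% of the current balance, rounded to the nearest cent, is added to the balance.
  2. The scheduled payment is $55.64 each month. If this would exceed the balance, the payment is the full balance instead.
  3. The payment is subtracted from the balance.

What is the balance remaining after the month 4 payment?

# | Opening | Interest | Payment | End bal
1 | $208.90 | $3.13 | $55.64 | $156.39
2 | $156.39 | $2.35 | $55.64 | $103.10
3 | $103.10 | $1.55 | $55.64 | $49.01
4 | $49.01 | $0.74 | $49.75 | $0.00

$0.00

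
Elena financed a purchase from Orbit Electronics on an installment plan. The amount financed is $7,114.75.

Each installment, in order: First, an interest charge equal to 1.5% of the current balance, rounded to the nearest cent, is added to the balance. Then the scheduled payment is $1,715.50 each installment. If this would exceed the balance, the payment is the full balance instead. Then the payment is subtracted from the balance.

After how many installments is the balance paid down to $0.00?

5

# | Opening | Interest | Payment | End bal
1 | $7,114.75 | $106.72 | $1,715.50 | $5,505.97
2 | $5,505.97 | $82.59 | $1,715.50 | $3,873.06
3 | $3,873.06 | $58.10 | $1,715.50 | $2,215.66
4 | $2,215.66 | $33.23 | $1,715.50 | $533.39
5 | $533.39 | $8.00 | $541.39 | $0.00
Balance reaches $0.00 in installment 5.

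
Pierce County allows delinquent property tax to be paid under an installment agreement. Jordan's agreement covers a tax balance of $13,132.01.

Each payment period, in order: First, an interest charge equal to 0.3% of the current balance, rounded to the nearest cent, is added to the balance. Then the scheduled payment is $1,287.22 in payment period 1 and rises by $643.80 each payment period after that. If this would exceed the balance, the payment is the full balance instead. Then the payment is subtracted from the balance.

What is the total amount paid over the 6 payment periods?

$13,273.29

Payment period 1: opening $13,132.01; interest $39.40 → $13,171.41; payment $1,287.22; balance $11,884.19
Payment period 2: opening $11,884.19; interest $35.65 → $11,919.84; payment $1,931.02; balance $9,988.82
Payment period 3: opening $9,988.82; interest $29.97 → $10,018.79; payment $2,574.82; balance $7,443.97
Payment period 4: opening $7,443.97; interest $22.33 → $7,466.30; payment $3,218.62; balance $4,247.68
Payment period 5: opening $4,247.68; interest $12.74 → $4,260.42; payment $3,862.42; balance $398.00
Payment period 6: opening $398.00; interest $1.19 → $399.19; payment $399.19; balance $0.00
Total paid: $13,273.29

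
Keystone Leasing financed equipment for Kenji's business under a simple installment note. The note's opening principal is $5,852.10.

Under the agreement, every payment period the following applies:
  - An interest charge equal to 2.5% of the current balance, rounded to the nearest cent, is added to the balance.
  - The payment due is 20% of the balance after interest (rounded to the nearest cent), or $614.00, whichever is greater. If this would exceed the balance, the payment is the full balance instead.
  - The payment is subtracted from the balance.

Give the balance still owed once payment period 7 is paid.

$960.87

Payment period 1: $5,852.10 +$146.30 interest = $5,998.40; pay $1,199.68 → $4,798.72
Payment period 2: $4,798.72 +$119.97 interest = $4,918.69; pay $983.74 → $3,934.95
Payment period 3: $3,934.95 +$98.37 interest = $4,033.32; pay $806.66 → $3,226.66
Payment period 4: $3,226.66 +$80.67 interest = $3,307.33; pay $661.47 → $2,645.86
Payment period 5: $2,645.86 +$66.15 interest = $2,712.01; pay $614.00 → $2,098.01
Payment period 6: $2,098.01 +$52.45 interest = $2,150.46; pay $614.00 → $1,536.46
Payment period 7: $1,536.46 +$38.41 interest = $1,574.87; pay $614.00 → $960.87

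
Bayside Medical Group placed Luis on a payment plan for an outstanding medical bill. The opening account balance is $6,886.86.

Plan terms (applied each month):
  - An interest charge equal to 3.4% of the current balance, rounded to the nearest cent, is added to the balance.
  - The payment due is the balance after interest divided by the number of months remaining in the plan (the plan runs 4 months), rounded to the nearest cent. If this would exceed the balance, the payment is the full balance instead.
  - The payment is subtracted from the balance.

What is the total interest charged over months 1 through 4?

$605.62

# | Opening | Interest | Payment | End bal
1 | $6,886.86 | $234.15 | $1,780.25 | $5,340.76
2 | $5,340.76 | $181.59 | $1,840.78 | $3,681.57
3 | $3,681.57 | $125.17 | $1,903.37 | $1,903.37
4 | $1,903.37 | $64.71 | $1,968.08 | $0.00
Total interest: $234.15 + $181.59 + $125.17 + $64.71 = $605.62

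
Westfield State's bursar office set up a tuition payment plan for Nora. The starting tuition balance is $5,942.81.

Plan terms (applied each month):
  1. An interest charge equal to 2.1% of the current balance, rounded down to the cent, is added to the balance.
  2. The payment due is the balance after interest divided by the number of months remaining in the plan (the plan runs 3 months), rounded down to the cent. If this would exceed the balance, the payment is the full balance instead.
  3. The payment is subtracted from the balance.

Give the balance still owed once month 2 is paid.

Month 1: opening $5,942.81; interest $124.79 → $6,067.60; payment $2,022.53; balance $4,045.07
Month 2: opening $4,045.07; interest $84.94 → $4,130.01; payment $2,065.00; balance $2,065.01

$2,065.01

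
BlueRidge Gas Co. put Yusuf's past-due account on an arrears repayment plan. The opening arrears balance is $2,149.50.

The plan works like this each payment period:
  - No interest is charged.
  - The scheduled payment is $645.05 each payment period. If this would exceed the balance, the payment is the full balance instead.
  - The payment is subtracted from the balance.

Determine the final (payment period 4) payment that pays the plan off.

# | Opening | Payment | End bal
1 | $2,149.50 | $645.05 | $1,504.45
2 | $1,504.45 | $645.05 | $859.40
3 | $859.40 | $645.05 | $214.35
4 | $214.35 | $214.35 | $0.00

$214.35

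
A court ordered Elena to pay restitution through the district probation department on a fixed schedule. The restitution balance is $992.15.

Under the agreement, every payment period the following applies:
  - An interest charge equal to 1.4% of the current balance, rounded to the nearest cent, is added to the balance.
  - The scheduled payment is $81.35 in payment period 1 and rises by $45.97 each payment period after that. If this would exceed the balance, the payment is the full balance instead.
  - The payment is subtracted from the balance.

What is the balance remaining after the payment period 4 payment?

Payment period 1: opening $992.15; interest $13.89 → $1,006.04; payment $81.35; balance $924.69
Payment period 2: opening $924.69; interest $12.95 → $937.64; payment $127.32; balance $810.32
Payment period 3: opening $810.32; interest $11.34 → $821.66; payment $173.29; balance $648.37
Payment period 4: opening $648.37; interest $9.08 → $657.45; payment $219.26; balance $438.19

$438.19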